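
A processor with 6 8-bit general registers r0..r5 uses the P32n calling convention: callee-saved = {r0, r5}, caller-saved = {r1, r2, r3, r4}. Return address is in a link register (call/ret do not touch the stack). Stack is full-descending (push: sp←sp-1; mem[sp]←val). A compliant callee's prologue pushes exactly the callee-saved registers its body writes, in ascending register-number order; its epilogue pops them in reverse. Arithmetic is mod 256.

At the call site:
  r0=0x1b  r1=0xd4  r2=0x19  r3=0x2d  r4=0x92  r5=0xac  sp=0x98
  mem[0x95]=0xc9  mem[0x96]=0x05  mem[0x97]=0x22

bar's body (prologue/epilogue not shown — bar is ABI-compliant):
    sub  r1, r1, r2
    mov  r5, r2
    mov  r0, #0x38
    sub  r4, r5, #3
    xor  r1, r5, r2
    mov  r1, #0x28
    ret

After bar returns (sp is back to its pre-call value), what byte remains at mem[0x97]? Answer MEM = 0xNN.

MEM = 0x1b

prologue: push r0 -> mem[0x97]=0x1b, sp=0x97
prologue: push r5 -> mem[0x96]=0xac, sp=0x96
body[0] sub  r1, r1, r2 -> r1=0xbb
body[1] mov  r5, r2 -> r5=0x19
body[2] mov  r0, #0x38 -> r0=0x38
body[3] sub  r4, r5, #3 -> r4=0x16
body[4] xor  r1, r5, r2 -> r1=0x00
body[5] mov  r1, #0x28 -> r1=0x28
epilogue: pop r5=0xac, sp=0x97
epilogue: pop r0=0x1b, sp=0x98
prologue pushed ['r0', 'r5'] at ['0x97', '0x96']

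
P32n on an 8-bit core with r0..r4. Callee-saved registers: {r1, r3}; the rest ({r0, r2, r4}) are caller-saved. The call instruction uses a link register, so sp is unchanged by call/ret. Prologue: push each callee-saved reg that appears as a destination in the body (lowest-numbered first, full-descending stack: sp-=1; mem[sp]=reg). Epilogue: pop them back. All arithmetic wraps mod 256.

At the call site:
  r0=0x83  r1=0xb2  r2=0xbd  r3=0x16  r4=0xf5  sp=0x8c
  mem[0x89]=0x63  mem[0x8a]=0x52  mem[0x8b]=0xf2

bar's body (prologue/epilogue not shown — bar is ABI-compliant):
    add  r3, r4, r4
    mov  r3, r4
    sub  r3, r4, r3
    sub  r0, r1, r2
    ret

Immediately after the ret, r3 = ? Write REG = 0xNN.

prologue: push r3 -> mem[0x8b]=0x16, sp=0x8b
body[0] add  r3, r4, r4 -> r3=0xea
body[1] mov  r3, r4 -> r3=0xf5
body[2] sub  r3, r4, r3 -> r3=0x00
body[3] sub  r0, r1, r2 -> r0=0xf5
epilogue: pop r3=0x16, sp=0x8c
r3 is callee-saved -> restored

REG = 0x16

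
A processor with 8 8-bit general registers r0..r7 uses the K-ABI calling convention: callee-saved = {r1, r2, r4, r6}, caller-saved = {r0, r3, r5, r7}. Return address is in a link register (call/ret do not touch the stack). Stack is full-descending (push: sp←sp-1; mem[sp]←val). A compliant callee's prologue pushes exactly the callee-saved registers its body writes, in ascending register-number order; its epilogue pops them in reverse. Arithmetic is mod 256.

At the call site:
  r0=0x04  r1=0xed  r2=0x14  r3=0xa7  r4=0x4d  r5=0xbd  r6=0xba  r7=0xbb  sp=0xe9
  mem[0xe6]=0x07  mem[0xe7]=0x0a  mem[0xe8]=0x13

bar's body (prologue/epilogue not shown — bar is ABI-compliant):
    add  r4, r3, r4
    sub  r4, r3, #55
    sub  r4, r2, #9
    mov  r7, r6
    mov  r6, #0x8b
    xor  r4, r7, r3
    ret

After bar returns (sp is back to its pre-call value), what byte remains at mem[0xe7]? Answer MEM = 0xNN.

MEM = 0xba

prologue: push r4 → mem[0xe8]=0x4d, sp=0xe8
prologue: push r6 → mem[0xe7]=0xba, sp=0xe7
body[0] add  r4, r3, r4 → r4=0xf4
body[1] sub  r4, r3, #55 → r4=0x70
body[2] sub  r4, r2, #9 → r4=0x0b
body[3] mov  r7, r6 → r7=0xba
body[4] mov  r6, #0x8b → r6=0x8b
body[5] xor  r4, r7, r3 → r4=0x1d
epilogue: pop r6=0xba, sp=0xe8
epilogue: pop r4=0x4d, sp=0xe9
prologue pushed ['r4', 'r6'] at ['0xe8', '0xe7']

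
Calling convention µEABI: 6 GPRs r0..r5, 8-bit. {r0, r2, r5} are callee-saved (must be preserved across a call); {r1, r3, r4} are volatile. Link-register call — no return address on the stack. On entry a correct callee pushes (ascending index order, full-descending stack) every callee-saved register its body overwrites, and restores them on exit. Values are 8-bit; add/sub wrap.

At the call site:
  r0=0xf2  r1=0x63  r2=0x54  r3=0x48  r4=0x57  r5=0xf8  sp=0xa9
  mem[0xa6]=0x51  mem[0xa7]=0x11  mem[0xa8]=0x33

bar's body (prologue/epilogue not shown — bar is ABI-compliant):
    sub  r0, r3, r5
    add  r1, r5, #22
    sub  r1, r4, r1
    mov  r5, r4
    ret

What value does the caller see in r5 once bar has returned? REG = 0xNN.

prologue: push r0 → mem[0xa8]=0xf2, sp=0xa8
prologue: push r5 → mem[0xa7]=0xf8, sp=0xa7
body[0] sub  r0, r3, r5 → r0=0x50
body[1] add  r1, r5, #22 → r1=0x0e
body[2] sub  r1, r4, r1 → r1=0x49
body[3] mov  r5, r4 → r5=0x57
epilogue: pop r5=0xf8, sp=0xa8
epilogue: pop r0=0xf2, sp=0xa9
r5 is callee-saved → restored

REG = 0xf8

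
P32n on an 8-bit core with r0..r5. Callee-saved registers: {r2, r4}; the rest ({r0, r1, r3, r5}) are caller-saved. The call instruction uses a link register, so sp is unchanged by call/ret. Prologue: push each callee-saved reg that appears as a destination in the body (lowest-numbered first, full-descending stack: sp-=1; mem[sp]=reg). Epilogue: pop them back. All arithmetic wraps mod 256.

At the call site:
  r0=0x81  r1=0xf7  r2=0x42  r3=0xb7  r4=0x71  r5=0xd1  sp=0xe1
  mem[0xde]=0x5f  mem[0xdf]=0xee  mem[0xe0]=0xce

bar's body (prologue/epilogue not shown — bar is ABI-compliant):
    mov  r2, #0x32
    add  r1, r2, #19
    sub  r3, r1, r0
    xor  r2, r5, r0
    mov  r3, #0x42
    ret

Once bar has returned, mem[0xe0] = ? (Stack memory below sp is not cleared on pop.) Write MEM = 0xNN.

MEM = 0x42

prologue: push r2 -> mem[0xe0]=0x42, sp=0xe0
body[0] mov  r2, #0x32 -> r2=0x32
body[1] add  r1, r2, #19 -> r1=0x45
body[2] sub  r3, r1, r0 -> r3=0xc4
body[3] xor  r2, r5, r0 -> r2=0x50
body[4] mov  r3, #0x42 -> r3=0x42
epilogue: pop r2=0x42, sp=0xe1
prologue pushed ['r2'] at ['0xe0']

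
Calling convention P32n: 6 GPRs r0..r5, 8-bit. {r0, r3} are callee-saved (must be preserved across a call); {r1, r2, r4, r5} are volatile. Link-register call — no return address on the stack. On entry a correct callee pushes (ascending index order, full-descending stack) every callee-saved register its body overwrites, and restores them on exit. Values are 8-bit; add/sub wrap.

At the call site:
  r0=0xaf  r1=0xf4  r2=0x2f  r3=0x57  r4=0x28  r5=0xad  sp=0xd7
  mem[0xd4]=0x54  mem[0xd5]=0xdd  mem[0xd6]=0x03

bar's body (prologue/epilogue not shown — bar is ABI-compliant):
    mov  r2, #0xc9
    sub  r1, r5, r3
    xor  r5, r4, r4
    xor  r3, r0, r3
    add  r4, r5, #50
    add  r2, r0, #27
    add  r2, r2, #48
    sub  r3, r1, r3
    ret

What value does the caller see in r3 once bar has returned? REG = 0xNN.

prologue: push r3 -> mem[0xd6]=0x57, sp=0xd6
body[0] mov  r2, #0xc9 -> r2=0xc9
body[1] sub  r1, r5, r3 -> r1=0x56
body[2] xor  r5, r4, r4 -> r5=0x00
body[3] xor  r3, r0, r3 -> r3=0xf8
body[4] add  r4, r5, #50 -> r4=0x32
body[5] add  r2, r0, #27 -> r2=0xca
body[6] add  r2, r2, #48 -> r2=0xfa
body[7] sub  r3, r1, r3 -> r3=0x5e
epilogue: pop r3=0x57, sp=0xd7
r3 is callee-saved -> restored

REG = 0x57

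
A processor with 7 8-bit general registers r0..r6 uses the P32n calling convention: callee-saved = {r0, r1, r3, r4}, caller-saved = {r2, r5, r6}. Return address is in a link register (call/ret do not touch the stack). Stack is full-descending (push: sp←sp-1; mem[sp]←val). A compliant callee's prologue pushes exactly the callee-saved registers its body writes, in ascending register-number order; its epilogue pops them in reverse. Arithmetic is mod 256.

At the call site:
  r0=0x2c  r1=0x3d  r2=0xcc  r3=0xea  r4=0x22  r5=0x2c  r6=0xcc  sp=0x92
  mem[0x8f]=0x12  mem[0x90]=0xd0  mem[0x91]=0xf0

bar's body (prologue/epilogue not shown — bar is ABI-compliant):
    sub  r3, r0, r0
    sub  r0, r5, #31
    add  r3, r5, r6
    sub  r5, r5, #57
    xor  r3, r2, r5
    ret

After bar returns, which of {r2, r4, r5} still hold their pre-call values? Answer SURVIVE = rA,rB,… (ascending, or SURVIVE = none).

SURVIVE = r2,r4

prologue: push r0 → mem[0x91]=0x2c, sp=0x91
prologue: push r3 → mem[0x90]=0xea, sp=0x90
body[0] sub  r3, r0, r0 → r3=0x00
body[1] sub  r0, r5, #31 → r0=0x0d
body[2] add  r3, r5, r6 → r3=0xf8
body[3] sub  r5, r5, #57 → r5=0xf3
body[4] xor  r3, r2, r5 → r3=0x3f
epilogue: pop r3=0xea, sp=0x91
epilogue: pop r0=0x2c, sp=0x92
r2: caller-saved, written=False
r4: callee-saved, written=False
r5: caller-saved, written=True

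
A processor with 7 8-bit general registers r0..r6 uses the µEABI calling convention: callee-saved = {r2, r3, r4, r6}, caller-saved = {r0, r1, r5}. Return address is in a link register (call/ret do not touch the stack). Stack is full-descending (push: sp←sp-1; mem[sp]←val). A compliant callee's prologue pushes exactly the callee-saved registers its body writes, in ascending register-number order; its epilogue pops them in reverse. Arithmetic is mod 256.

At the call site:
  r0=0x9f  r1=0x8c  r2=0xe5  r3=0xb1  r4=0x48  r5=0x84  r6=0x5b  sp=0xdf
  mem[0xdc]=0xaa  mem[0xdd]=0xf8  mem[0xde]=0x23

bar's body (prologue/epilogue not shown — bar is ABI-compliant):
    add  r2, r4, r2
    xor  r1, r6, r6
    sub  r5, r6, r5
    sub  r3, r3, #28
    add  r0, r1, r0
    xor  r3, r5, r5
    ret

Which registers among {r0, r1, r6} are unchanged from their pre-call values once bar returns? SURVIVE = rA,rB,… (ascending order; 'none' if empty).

SURVIVE = r0,r6

prologue: push r2 -> mem[0xde]=0xe5, sp=0xde
prologue: push r3 -> mem[0xdd]=0xb1, sp=0xdd
body[0] add  r2, r4, r2 -> r2=0x2d
body[1] xor  r1, r6, r6 -> r1=0x00
body[2] sub  r5, r6, r5 -> r5=0xd7
body[3] sub  r3, r3, #28 -> r3=0x95
body[4] add  r0, r1, r0 -> r0=0x9f
body[5] xor  r3, r5, r5 -> r3=0x00
epilogue: pop r3=0xb1, sp=0xde
epilogue: pop r2=0xe5, sp=0xdf
r0: caller-saved, written=True
r1: caller-saved, written=True
r6: callee-saved, written=False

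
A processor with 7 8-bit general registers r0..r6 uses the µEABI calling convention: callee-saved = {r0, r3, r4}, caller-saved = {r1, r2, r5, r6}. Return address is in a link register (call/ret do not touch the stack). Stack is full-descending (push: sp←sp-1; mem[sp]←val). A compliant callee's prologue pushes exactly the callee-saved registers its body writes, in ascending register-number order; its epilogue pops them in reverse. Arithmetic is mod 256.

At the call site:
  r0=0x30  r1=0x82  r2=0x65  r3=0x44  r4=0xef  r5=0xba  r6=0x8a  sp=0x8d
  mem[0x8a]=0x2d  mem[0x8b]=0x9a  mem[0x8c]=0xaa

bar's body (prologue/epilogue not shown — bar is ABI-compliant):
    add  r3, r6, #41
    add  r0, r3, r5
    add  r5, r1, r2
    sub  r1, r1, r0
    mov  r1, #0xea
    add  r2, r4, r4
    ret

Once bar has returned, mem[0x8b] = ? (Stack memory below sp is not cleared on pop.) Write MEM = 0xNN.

prologue: push r0 → mem[0x8c]=0x30, sp=0x8c
prologue: push r3 → mem[0x8b]=0x44, sp=0x8b
body[0] add  r3, r6, #41 → r3=0xb3
body[1] add  r0, r3, r5 → r0=0x6d
body[2] add  r5, r1, r2 → r5=0xe7
body[3] sub  r1, r1, r0 → r1=0x15
body[4] mov  r1, #0xea → r1=0xea
body[5] add  r2, r4, r4 → r2=0xde
epilogue: pop r3=0x44, sp=0x8c
epilogue: pop r0=0x30, sp=0x8d
prologue pushed ['r0', 'r3'] at ['0x8c', '0x8b']

MEM = 0x44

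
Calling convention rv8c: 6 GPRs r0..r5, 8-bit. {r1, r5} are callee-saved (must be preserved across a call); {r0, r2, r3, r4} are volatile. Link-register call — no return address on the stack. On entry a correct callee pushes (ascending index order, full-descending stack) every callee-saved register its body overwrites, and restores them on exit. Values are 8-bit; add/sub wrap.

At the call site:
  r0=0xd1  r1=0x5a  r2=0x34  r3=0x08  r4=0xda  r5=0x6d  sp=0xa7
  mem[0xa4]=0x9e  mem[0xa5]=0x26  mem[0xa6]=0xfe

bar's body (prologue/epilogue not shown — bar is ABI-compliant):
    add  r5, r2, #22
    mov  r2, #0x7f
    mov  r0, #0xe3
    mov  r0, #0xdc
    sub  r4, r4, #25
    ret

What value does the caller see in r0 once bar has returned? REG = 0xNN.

prologue: push r5 -> mem[0xa6]=0x6d, sp=0xa6
body[0] add  r5, r2, #22 -> r5=0x4a
body[1] mov  r2, #0x7f -> r2=0x7f
body[2] mov  r0, #0xe3 -> r0=0xe3
body[3] mov  r0, #0xdc -> r0=0xdc
body[4] sub  r4, r4, #25 -> r4=0xc1
epilogue: pop r5=0x6d, sp=0xa7
r0 is caller-saved -> body value

REG = 0xdc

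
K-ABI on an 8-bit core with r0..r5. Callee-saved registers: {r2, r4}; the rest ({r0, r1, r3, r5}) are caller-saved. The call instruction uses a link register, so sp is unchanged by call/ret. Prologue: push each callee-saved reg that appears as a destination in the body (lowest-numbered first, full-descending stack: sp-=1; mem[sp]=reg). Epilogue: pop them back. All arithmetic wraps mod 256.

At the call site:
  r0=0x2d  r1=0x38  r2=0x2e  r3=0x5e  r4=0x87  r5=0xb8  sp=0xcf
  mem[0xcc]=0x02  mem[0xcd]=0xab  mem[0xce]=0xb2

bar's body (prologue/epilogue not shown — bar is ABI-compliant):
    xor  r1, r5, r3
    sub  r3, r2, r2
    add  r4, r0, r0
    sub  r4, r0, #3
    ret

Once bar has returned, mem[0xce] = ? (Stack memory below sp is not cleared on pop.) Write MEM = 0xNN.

prologue: push r4 -> mem[0xce]=0x87, sp=0xce
body[0] xor  r1, r5, r3 -> r1=0xe6
body[1] sub  r3, r2, r2 -> r3=0x00
body[2] add  r4, r0, r0 -> r4=0x5a
body[3] sub  r4, r0, #3 -> r4=0x2a
epilogue: pop r4=0x87, sp=0xcf
prologue pushed ['r4'] at ['0xce']

MEM = 0x87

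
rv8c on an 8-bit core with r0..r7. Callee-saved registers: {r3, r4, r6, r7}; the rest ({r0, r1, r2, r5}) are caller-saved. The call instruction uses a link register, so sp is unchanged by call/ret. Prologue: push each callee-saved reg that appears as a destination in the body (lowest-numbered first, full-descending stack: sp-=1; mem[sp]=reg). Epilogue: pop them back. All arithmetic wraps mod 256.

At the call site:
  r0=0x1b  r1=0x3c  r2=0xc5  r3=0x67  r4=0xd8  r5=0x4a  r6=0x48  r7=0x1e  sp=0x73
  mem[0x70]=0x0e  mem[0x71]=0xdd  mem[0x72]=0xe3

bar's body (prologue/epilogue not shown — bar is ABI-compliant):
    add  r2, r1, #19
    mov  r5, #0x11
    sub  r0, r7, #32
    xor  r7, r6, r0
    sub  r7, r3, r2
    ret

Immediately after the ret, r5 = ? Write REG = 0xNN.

REG = 0x11

prologue: push r7 → mem[0x72]=0x1e, sp=0x72
body[0] add  r2, r1, #19 → r2=0x4f
body[1] mov  r5, #0x11 → r5=0x11
body[2] sub  r0, r7, #32 → r0=0xfe
body[3] xor  r7, r6, r0 → r7=0xb6
body[4] sub  r7, r3, r2 → r7=0x18
epilogue: pop r7=0x1e, sp=0x73
r5 is caller-saved → body value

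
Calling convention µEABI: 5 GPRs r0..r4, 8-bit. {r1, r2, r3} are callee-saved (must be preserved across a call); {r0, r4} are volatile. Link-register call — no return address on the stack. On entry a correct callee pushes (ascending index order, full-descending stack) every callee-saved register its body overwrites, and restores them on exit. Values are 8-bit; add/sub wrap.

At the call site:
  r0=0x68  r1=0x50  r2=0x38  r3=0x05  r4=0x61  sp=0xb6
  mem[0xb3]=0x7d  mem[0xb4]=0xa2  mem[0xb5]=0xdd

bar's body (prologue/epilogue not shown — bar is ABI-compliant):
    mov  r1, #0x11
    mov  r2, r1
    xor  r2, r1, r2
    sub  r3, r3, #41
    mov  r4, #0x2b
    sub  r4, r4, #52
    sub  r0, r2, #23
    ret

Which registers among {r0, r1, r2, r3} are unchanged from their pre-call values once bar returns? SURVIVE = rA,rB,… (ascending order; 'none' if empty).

SURVIVE = r1,r2,r3

prologue: push r1 -> mem[0xb5]=0x50, sp=0xb5
prologue: push r2 -> mem[0xb4]=0x38, sp=0xb4
prologue: push r3 -> mem[0xb3]=0x05, sp=0xb3
body[0] mov  r1, #0x11 -> r1=0x11
body[1] mov  r2, r1 -> r2=0x11
body[2] xor  r2, r1, r2 -> r2=0x00
body[3] sub  r3, r3, #41 -> r3=0xdc
body[4] mov  r4, #0x2b -> r4=0x2b
body[5] sub  r4, r4, #52 -> r4=0xf7
body[6] sub  r0, r2, #23 -> r0=0xe9
epilogue: pop r3=0x05, sp=0xb4
epilogue: pop r2=0x38, sp=0xb5
epilogue: pop r1=0x50, sp=0xb6
r0: caller-saved, written=True
r1: callee-saved, written=True
r2: callee-saved, written=True
r3: callee-saved, written=True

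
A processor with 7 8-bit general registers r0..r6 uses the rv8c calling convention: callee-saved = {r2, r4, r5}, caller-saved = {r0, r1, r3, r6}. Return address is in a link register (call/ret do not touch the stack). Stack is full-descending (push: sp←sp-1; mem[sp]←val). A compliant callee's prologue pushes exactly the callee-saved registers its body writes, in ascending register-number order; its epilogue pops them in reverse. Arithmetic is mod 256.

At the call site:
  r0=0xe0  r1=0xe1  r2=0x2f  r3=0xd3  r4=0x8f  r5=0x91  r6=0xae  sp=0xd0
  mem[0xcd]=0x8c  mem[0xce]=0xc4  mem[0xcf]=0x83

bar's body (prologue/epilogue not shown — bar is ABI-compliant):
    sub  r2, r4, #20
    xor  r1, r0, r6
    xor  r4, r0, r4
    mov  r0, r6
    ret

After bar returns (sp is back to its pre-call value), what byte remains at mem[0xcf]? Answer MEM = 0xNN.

prologue: push r2 → mem[0xcf]=0x2f, sp=0xcf
prologue: push r4 → mem[0xce]=0x8f, sp=0xce
body[0] sub  r2, r4, #20 → r2=0x7b
body[1] xor  r1, r0, r6 → r1=0x4e
body[2] xor  r4, r0, r4 → r4=0x6f
body[3] mov  r0, r6 → r0=0xae
epilogue: pop r4=0x8f, sp=0xcf
epilogue: pop r2=0x2f, sp=0xd0
prologue pushed ['r2', 'r4'] at ['0xcf', '0xce']

MEM = 0x2f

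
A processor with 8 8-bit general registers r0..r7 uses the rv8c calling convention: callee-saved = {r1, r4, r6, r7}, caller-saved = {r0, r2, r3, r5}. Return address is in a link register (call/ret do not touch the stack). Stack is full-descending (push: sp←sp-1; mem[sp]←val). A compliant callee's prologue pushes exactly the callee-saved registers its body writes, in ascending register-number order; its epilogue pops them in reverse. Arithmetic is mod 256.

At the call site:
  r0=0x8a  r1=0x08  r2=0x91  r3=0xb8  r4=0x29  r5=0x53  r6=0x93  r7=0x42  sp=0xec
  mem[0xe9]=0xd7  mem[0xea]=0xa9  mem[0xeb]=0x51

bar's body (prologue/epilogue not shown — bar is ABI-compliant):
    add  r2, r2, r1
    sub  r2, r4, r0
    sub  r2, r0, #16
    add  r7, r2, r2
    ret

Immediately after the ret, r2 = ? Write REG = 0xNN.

REG = 0x7a

prologue: push r7 → mem[0xeb]=0x42, sp=0xeb
body[0] add  r2, r2, r1 → r2=0x99
body[1] sub  r2, r4, r0 → r2=0x9f
body[2] sub  r2, r0, #16 → r2=0x7a
body[3] add  r7, r2, r2 → r7=0xf4
epilogue: pop r7=0x42, sp=0xec
r2 is caller-saved → body value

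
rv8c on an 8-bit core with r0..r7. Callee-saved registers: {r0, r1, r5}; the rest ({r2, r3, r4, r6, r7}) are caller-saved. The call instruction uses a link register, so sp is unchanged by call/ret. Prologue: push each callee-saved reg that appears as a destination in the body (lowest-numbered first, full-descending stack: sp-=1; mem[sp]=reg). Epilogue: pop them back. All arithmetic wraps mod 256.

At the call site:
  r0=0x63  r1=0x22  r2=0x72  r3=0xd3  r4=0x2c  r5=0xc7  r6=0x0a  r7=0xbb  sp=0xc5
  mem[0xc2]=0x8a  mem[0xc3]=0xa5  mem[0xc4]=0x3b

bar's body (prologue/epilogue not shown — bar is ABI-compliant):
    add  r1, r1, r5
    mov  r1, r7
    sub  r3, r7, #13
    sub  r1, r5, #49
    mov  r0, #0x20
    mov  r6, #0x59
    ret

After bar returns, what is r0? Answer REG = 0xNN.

prologue: push r0 -> mem[0xc4]=0x63, sp=0xc4
prologue: push r1 -> mem[0xc3]=0x22, sp=0xc3
body[0] add  r1, r1, r5 -> r1=0xe9
body[1] mov  r1, r7 -> r1=0xbb
body[2] sub  r3, r7, #13 -> r3=0xae
body[3] sub  r1, r5, #49 -> r1=0x96
body[4] mov  r0, #0x20 -> r0=0x20
body[5] mov  r6, #0x59 -> r6=0x59
epilogue: pop r1=0x22, sp=0xc4
epilogue: pop r0=0x63, sp=0xc5
r0 is callee-saved -> restored

REG = 0x63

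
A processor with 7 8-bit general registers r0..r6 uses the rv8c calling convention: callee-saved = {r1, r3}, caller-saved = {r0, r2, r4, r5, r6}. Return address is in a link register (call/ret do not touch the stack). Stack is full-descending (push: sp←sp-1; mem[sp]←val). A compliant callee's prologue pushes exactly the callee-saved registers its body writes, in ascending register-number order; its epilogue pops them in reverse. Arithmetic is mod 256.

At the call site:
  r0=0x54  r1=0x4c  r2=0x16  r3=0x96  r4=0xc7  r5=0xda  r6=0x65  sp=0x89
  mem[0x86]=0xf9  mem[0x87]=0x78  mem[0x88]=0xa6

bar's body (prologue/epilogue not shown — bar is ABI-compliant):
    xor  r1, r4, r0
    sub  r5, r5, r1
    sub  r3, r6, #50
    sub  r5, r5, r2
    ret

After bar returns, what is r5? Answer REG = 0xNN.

REG = 0x31

prologue: push r1 -> mem[0x88]=0x4c, sp=0x88
prologue: push r3 -> mem[0x87]=0x96, sp=0x87
body[0] xor  r1, r4, r0 -> r1=0x93
body[1] sub  r5, r5, r1 -> r5=0x47
body[2] sub  r3, r6, #50 -> r3=0x33
body[3] sub  r5, r5, r2 -> r5=0x31
epilogue: pop r3=0x96, sp=0x88
epilogue: pop r1=0x4c, sp=0x89
r5 is caller-saved -> body value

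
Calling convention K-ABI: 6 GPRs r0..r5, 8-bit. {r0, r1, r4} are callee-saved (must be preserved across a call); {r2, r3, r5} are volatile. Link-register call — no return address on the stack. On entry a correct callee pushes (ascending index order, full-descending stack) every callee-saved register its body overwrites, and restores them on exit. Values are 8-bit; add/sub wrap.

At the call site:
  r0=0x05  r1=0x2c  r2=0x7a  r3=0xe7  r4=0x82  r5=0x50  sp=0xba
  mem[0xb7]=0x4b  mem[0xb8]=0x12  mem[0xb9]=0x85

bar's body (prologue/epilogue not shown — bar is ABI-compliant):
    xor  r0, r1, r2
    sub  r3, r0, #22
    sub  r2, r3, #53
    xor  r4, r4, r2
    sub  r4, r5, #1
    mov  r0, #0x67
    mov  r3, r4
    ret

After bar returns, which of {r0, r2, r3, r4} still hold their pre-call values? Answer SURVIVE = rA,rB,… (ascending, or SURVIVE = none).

SURVIVE = r0,r4

prologue: push r0 → mem[0xb9]=0x05, sp=0xb9
prologue: push r4 → mem[0xb8]=0x82, sp=0xb8
body[0] xor  r0, r1, r2 → r0=0x56
body[1] sub  r3, r0, #22 → r3=0x40
body[2] sub  r2, r3, #53 → r2=0x0b
body[3] xor  r4, r4, r2 → r4=0x89
body[4] sub  r4, r5, #1 → r4=0x4f
body[5] mov  r0, #0x67 → r0=0x67
body[6] mov  r3, r4 → r3=0x4f
epilogue: pop r4=0x82, sp=0xb9
epilogue: pop r0=0x05, sp=0xba
r0: callee-saved, written=True
r2: caller-saved, written=True
r3: caller-saved, written=True
r4: callee-saved, written=True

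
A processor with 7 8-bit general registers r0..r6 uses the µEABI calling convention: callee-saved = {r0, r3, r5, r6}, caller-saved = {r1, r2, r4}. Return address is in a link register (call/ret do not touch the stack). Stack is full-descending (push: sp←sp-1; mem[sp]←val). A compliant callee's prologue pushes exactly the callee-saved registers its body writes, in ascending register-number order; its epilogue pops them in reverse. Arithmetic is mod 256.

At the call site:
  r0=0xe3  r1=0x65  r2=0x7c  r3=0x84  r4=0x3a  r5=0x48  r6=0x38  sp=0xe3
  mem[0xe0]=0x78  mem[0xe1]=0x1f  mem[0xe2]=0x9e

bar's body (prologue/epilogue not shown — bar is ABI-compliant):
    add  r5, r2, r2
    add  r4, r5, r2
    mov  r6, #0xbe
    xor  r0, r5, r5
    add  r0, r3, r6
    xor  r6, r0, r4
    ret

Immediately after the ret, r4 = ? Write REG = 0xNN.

REG = 0x74

prologue: push r0 → mem[0xe2]=0xe3, sp=0xe2
prologue: push r5 → mem[0xe1]=0x48, sp=0xe1
prologue: push r6 → mem[0xe0]=0x38, sp=0xe0
body[0] add  r5, r2, r2 → r5=0xf8
body[1] add  r4, r5, r2 → r4=0x74
body[2] mov  r6, #0xbe → r6=0xbe
body[3] xor  r0, r5, r5 → r0=0x00
body[4] add  r0, r3, r6 → r0=0x42
body[5] xor  r6, r0, r4 → r6=0x36
epilogue: pop r6=0x38, sp=0xe1
epilogue: pop r5=0x48, sp=0xe2
epilogue: pop r0=0xe3, sp=0xe3
r4 is caller-saved → body value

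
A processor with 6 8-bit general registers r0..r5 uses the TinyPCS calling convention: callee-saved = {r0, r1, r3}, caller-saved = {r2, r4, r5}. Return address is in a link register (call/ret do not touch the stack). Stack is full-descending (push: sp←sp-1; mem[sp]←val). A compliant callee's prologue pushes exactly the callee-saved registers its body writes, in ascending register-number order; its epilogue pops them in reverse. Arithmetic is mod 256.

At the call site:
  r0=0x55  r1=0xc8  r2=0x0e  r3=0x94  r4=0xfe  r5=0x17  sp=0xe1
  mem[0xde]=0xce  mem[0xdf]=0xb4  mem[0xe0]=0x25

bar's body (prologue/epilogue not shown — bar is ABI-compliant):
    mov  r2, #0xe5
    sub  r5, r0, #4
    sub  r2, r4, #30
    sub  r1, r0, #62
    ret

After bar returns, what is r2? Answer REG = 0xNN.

REG = 0xe0

prologue: push r1 -> mem[0xe0]=0xc8, sp=0xe0
body[0] mov  r2, #0xe5 -> r2=0xe5
body[1] sub  r5, r0, #4 -> r5=0x51
body[2] sub  r2, r4, #30 -> r2=0xe0
body[3] sub  r1, r0, #62 -> r1=0x17
epilogue: pop r1=0xc8, sp=0xe1
r2 is caller-saved -> body value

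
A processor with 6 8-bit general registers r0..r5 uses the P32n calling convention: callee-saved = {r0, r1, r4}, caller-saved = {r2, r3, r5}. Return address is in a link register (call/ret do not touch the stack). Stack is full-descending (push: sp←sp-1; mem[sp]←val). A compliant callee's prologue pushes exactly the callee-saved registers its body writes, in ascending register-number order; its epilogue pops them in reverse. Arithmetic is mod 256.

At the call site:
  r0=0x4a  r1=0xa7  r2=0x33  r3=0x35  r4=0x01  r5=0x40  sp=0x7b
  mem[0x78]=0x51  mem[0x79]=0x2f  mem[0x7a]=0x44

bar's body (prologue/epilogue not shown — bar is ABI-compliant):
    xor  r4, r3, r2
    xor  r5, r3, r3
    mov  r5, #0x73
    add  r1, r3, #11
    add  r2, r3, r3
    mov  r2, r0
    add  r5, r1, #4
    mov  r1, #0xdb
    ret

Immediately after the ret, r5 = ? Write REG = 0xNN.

REG = 0x44

prologue: push r1 -> mem[0x7a]=0xa7, sp=0x7a
prologue: push r4 -> mem[0x79]=0x01, sp=0x79
body[0] xor  r4, r3, r2 -> r4=0x06
body[1] xor  r5, r3, r3 -> r5=0x00
body[2] mov  r5, #0x73 -> r5=0x73
body[3] add  r1, r3, #11 -> r1=0x40
body[4] add  r2, r3, r3 -> r2=0x6a
body[5] mov  r2, r0 -> r2=0x4a
body[6] add  r5, r1, #4 -> r5=0x44
body[7] mov  r1, #0xdb -> r1=0xdb
epilogue: pop r4=0x01, sp=0x7a
epilogue: pop r1=0xa7, sp=0x7b
r5 is caller-saved -> body value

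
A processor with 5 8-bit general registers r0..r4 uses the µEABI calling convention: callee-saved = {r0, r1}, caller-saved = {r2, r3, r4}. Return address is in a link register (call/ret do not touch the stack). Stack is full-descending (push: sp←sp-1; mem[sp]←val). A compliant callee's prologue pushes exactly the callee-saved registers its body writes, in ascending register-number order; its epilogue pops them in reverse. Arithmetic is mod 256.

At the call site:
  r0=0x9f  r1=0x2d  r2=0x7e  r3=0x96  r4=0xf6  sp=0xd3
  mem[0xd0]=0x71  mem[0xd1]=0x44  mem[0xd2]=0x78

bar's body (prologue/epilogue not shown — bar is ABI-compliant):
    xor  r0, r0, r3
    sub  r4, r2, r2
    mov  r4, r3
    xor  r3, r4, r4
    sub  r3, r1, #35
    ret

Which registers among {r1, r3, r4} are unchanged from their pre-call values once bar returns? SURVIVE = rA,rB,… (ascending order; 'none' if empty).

SURVIVE = r1

prologue: push r0 → mem[0xd2]=0x9f, sp=0xd2
body[0] xor  r0, r0, r3 → r0=0x09
body[1] sub  r4, r2, r2 → r4=0x00
body[2] mov  r4, r3 → r4=0x96
body[3] xor  r3, r4, r4 → r3=0x00
body[4] sub  r3, r1, #35 → r3=0x0a
epilogue: pop r0=0x9f, sp=0xd3
r1: callee-saved, written=False
r3: caller-saved, written=True
r4: caller-saved, written=True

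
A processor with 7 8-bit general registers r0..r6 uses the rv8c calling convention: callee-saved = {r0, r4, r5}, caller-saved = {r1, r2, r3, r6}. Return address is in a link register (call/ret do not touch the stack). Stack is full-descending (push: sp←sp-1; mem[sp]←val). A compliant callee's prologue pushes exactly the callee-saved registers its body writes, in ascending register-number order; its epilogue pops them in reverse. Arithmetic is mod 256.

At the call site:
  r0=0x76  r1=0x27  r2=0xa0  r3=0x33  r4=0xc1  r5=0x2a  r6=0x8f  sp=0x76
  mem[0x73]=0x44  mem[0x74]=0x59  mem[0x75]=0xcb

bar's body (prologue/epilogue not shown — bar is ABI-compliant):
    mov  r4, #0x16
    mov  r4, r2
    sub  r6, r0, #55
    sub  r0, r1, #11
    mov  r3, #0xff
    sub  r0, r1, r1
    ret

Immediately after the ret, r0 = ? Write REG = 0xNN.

prologue: push r0 → mem[0x75]=0x76, sp=0x75
prologue: push r4 → mem[0x74]=0xc1, sp=0x74
body[0] mov  r4, #0x16 → r4=0x16
body[1] mov  r4, r2 → r4=0xa0
body[2] sub  r6, r0, #55 → r6=0x3f
body[3] sub  r0, r1, #11 → r0=0x1c
body[4] mov  r3, #0xff → r3=0xff
body[5] sub  r0, r1, r1 → r0=0x00
epilogue: pop r4=0xc1, sp=0x75
epilogue: pop r0=0x76, sp=0x76
r0 is callee-saved → restored

REG = 0x76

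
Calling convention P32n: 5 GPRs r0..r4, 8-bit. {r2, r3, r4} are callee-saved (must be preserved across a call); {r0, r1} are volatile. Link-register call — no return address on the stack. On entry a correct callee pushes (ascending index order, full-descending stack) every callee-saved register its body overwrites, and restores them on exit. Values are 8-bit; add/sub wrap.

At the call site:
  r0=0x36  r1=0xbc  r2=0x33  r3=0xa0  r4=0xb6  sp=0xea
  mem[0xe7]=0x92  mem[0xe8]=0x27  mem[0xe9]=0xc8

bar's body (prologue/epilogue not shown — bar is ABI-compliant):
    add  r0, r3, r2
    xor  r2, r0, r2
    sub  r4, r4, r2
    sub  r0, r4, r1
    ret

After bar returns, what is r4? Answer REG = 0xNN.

prologue: push r2 -> mem[0xe9]=0x33, sp=0xe9
prologue: push r4 -> mem[0xe8]=0xb6, sp=0xe8
body[0] add  r0, r3, r2 -> r0=0xd3
body[1] xor  r2, r0, r2 -> r2=0xe0
body[2] sub  r4, r4, r2 -> r4=0xd6
body[3] sub  r0, r4, r1 -> r0=0x1a
epilogue: pop r4=0xb6, sp=0xe9
epilogue: pop r2=0x33, sp=0xea
r4 is callee-saved -> restored

REG = 0xb6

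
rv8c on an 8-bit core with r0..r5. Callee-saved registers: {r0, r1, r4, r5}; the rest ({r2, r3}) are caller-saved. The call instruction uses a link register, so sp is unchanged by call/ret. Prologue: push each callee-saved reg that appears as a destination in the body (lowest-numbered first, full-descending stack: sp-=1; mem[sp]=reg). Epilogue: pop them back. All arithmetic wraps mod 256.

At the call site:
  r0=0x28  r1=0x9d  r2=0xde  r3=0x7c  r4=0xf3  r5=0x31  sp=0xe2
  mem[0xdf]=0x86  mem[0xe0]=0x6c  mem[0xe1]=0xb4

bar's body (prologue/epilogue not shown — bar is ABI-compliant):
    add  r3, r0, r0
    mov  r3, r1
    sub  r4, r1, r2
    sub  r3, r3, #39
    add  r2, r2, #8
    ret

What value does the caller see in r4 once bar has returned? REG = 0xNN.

prologue: push r4 → mem[0xe1]=0xf3, sp=0xe1
body[0] add  r3, r0, r0 → r3=0x50
body[1] mov  r3, r1 → r3=0x9d
body[2] sub  r4, r1, r2 → r4=0xbf
body[3] sub  r3, r3, #39 → r3=0x76
body[4] add  r2, r2, #8 → r2=0xe6
epilogue: pop r4=0xf3, sp=0xe2
r4 is callee-saved → restored

REG = 0xf3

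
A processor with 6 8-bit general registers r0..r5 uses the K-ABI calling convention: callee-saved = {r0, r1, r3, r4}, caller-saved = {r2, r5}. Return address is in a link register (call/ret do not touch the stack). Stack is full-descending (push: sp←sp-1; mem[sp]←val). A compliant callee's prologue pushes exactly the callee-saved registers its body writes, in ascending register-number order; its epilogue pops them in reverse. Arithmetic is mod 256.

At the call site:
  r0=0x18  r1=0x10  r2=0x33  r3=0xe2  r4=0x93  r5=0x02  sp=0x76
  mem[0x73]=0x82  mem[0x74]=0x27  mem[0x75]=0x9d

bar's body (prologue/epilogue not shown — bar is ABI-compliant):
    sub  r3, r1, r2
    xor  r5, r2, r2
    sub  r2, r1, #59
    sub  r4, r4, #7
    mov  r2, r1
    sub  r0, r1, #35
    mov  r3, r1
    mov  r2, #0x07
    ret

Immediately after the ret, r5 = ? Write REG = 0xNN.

prologue: push r0 -> mem[0x75]=0x18, sp=0x75
prologue: push r3 -> mem[0x74]=0xe2, sp=0x74
prologue: push r4 -> mem[0x73]=0x93, sp=0x73
body[0] sub  r3, r1, r2 -> r3=0xdd
body[1] xor  r5, r2, r2 -> r5=0x00
body[2] sub  r2, r1, #59 -> r2=0xd5
body[3] sub  r4, r4, #7 -> r4=0x8c
body[4] mov  r2, r1 -> r2=0x10
body[5] sub  r0, r1, #35 -> r0=0xed
body[6] mov  r3, r1 -> r3=0x10
body[7] mov  r2, #0x07 -> r2=0x07
epilogue: pop r4=0x93, sp=0x74
epilogue: pop r3=0xe2, sp=0x75
epilogue: pop r0=0x18, sp=0x76
r5 is caller-saved -> body value

REG = 0x00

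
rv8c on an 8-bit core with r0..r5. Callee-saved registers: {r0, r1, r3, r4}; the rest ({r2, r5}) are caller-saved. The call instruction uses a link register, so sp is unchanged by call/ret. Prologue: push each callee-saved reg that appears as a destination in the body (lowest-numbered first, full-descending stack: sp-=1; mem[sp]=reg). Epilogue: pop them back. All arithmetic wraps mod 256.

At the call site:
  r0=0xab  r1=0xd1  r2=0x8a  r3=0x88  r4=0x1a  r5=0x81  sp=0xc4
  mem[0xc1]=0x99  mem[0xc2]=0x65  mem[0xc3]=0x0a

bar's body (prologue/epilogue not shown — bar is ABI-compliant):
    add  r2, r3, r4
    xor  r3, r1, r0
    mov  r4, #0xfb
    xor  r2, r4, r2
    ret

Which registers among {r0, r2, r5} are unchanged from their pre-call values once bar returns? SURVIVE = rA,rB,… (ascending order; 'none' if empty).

SURVIVE = r0,r5

prologue: push r3 -> mem[0xc3]=0x88, sp=0xc3
prologue: push r4 -> mem[0xc2]=0x1a, sp=0xc2
body[0] add  r2, r3, r4 -> r2=0xa2
body[1] xor  r3, r1, r0 -> r3=0x7a
body[2] mov  r4, #0xfb -> r4=0xfb
body[3] xor  r2, r4, r2 -> r2=0x59
epilogue: pop r4=0x1a, sp=0xc3
epilogue: pop r3=0x88, sp=0xc4
r0: callee-saved, written=False
r2: caller-saved, written=True
r5: caller-saved, written=False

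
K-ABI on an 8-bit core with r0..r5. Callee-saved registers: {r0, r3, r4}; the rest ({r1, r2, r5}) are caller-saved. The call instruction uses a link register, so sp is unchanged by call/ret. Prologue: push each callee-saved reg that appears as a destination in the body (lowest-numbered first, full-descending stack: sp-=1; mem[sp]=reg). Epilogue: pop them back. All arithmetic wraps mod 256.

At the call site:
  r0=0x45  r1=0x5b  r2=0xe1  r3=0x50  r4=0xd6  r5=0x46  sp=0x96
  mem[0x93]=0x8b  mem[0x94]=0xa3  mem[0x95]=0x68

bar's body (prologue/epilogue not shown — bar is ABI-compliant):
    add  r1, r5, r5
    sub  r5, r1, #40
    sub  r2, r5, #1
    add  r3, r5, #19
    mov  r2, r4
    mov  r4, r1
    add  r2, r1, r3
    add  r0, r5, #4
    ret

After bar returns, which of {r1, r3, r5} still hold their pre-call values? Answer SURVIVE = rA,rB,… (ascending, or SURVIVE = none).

SURVIVE = r3

prologue: push r0 -> mem[0x95]=0x45, sp=0x95
prologue: push r3 -> mem[0x94]=0x50, sp=0x94
prologue: push r4 -> mem[0x93]=0xd6, sp=0x93
body[0] add  r1, r5, r5 -> r1=0x8c
body[1] sub  r5, r1, #40 -> r5=0x64
body[2] sub  r2, r5, #1 -> r2=0x63
body[3] add  r3, r5, #19 -> r3=0x77
body[4] mov  r2, r4 -> r2=0xd6
body[5] mov  r4, r1 -> r4=0x8c
body[6] add  r2, r1, r3 -> r2=0x03
body[7] add  r0, r5, #4 -> r0=0x68
epilogue: pop r4=0xd6, sp=0x94
epilogue: pop r3=0x50, sp=0x95
epilogue: pop r0=0x45, sp=0x96
r1: caller-saved, written=True
r3: callee-saved, written=True
r5: caller-saved, written=True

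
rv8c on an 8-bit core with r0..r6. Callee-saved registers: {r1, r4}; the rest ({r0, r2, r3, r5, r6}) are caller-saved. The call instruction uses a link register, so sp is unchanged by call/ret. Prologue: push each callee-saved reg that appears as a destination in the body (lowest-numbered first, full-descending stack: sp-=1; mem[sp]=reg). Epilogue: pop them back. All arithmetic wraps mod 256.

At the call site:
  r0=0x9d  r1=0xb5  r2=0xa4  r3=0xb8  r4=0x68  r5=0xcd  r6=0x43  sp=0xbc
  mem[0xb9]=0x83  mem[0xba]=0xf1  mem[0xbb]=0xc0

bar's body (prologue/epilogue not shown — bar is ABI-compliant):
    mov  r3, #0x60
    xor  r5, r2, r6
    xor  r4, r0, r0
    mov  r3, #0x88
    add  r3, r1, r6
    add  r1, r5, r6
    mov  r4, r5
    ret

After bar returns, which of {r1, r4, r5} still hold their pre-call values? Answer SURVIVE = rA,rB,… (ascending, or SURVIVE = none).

prologue: push r1 -> mem[0xbb]=0xb5, sp=0xbb
prologue: push r4 -> mem[0xba]=0x68, sp=0xba
body[0] mov  r3, #0x60 -> r3=0x60
body[1] xor  r5, r2, r6 -> r5=0xe7
body[2] xor  r4, r0, r0 -> r4=0x00
body[3] mov  r3, #0x88 -> r3=0x88
body[4] add  r3, r1, r6 -> r3=0xf8
body[5] add  r1, r5, r6 -> r1=0x2a
body[6] mov  r4, r5 -> r4=0xe7
epilogue: pop r4=0x68, sp=0xbb
epilogue: pop r1=0xb5, sp=0xbc
r1: callee-saved, written=True
r4: callee-saved, written=True
r5: caller-saved, written=True

SURVIVE = r1,r4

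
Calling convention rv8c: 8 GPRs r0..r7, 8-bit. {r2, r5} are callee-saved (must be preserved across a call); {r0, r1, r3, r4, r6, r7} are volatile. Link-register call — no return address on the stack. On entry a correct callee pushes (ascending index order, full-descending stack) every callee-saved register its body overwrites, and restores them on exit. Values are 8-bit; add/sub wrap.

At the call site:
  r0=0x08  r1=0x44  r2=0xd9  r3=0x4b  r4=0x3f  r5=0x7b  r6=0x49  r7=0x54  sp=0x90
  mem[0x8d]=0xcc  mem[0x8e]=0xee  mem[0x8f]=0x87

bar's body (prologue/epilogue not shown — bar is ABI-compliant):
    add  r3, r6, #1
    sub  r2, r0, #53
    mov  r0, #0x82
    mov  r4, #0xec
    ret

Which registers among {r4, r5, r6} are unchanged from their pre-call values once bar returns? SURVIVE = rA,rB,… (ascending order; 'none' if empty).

SURVIVE = r5,r6

prologue: push r2 → mem[0x8f]=0xd9, sp=0x8f
body[0] add  r3, r6, #1 → r3=0x4a
body[1] sub  r2, r0, #53 → r2=0xd3
body[2] mov  r0, #0x82 → r0=0x82
body[3] mov  r4, #0xec → r4=0xec
epilogue: pop r2=0xd9, sp=0x90
r4: caller-saved, written=True
r5: callee-saved, written=False
r6: caller-saved, written=False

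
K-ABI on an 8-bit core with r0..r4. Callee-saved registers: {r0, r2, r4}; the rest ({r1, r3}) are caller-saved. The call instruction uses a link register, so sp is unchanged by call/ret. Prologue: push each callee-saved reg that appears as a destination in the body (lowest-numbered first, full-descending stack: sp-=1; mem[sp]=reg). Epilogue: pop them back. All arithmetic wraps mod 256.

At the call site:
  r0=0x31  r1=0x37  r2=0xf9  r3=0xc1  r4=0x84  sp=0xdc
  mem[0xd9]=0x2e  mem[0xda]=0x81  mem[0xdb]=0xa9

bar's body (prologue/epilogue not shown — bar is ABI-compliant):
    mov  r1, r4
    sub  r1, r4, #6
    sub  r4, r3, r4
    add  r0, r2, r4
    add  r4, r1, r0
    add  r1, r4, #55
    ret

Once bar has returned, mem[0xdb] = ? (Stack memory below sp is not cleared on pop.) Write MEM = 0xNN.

prologue: push r0 → mem[0xdb]=0x31, sp=0xdb
prologue: push r4 → mem[0xda]=0x84, sp=0xda
body[0] mov  r1, r4 → r1=0x84
body[1] sub  r1, r4, #6 → r1=0x7e
body[2] sub  r4, r3, r4 → r4=0x3d
body[3] add  r0, r2, r4 → r0=0x36
body[4] add  r4, r1, r0 → r4=0xb4
body[5] add  r1, r4, #55 → r1=0xeb
epilogue: pop r4=0x84, sp=0xdb
epilogue: pop r0=0x31, sp=0xdc
prologue pushed ['r0', 'r4'] at ['0xdb', '0xda']

MEM = 0x31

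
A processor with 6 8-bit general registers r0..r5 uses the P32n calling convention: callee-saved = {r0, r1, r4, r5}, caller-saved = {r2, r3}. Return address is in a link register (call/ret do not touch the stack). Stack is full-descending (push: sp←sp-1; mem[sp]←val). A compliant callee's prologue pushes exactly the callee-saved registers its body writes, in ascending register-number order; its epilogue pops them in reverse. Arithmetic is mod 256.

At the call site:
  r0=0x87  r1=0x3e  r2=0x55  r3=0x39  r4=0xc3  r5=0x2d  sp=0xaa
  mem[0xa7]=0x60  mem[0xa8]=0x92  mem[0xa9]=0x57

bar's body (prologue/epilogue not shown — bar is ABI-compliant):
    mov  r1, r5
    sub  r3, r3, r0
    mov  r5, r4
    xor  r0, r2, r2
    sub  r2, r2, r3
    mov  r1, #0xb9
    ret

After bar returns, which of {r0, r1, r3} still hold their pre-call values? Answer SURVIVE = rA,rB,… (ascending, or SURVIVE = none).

prologue: push r0 -> mem[0xa9]=0x87, sp=0xa9
prologue: push r1 -> mem[0xa8]=0x3e, sp=0xa8
prologue: push r5 -> mem[0xa7]=0x2d, sp=0xa7
body[0] mov  r1, r5 -> r1=0x2d
body[1] sub  r3, r3, r0 -> r3=0xb2
body[2] mov  r5, r4 -> r5=0xc3
body[3] xor  r0, r2, r2 -> r0=0x00
body[4] sub  r2, r2, r3 -> r2=0xa3
body[5] mov  r1, #0xb9 -> r1=0xb9
epilogue: pop r5=0x2d, sp=0xa8
epilogue: pop r1=0x3e, sp=0xa9
epilogue: pop r0=0x87, sp=0xaa
r0: callee-saved, written=True
r1: callee-saved, written=True
r3: caller-saved, written=True

SURVIVE = r0,r1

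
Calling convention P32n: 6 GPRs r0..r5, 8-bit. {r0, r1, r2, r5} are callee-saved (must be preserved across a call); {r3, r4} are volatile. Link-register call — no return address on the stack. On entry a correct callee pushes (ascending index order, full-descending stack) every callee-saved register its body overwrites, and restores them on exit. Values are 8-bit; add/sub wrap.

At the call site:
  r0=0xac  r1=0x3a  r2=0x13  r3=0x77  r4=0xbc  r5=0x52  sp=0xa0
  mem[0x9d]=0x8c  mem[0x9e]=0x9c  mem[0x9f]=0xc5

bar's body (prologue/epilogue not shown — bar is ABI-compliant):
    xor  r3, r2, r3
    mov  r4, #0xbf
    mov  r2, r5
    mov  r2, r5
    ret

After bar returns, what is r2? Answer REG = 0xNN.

REG = 0x13

prologue: push r2 → mem[0x9f]=0x13, sp=0x9f
body[0] xor  r3, r2, r3 → r3=0x64
body[1] mov  r4, #0xbf → r4=0xbf
body[2] mov  r2, r5 → r2=0x52
body[3] mov  r2, r5 → r2=0x52
epilogue: pop r2=0x13, sp=0xa0
r2 is callee-saved → restored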